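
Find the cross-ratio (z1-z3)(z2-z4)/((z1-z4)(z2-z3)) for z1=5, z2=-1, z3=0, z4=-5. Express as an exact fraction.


Step 1: (z1-z3)(z2-z4) = 5 * 4 = 20
Step 2: (z1-z4)(z2-z3) = 10 * (-1) = -10
Step 3: Cross-ratio = -20/10 = -2

-2


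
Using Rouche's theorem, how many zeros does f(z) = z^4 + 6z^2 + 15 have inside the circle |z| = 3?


Step 1: On |z| = 3 the three terms have sizes |z^4| = 3^4 = 81, |6z^2| = 6*3^2 = 54, |15| = 15
Step 2: The dominant term is g(z) = z^4; let h(z) = 6z^2 + 15 so f = g + h
Step 3: On |z| = 3: |g| = 81 and |h| <= 54 + 15 = 69
Step 4: Since 81 > 69, |h| < |g| on |z| = 3, so by Rouche f has the same number of zeros as g inside |z| < 3
Step 5: g(z) = z^4 has 4 zeros (all at the origin) inside |z| < 3. Answer = 4

4


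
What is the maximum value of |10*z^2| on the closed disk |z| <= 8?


Step 1: On |z| = 8, |f(z)| = 10 * |z|^2 = 10 * 8^2
Step 2: By maximum modulus principle, maximum is on boundary.
Step 3: Maximum = 10 * 64 = 640

640


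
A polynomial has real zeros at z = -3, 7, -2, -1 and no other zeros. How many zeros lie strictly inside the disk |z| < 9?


Step 1: Check each root:
  z = -3: |-3| = 3 < 9
  z = 7: |7| = 7 < 9
  z = -2: |-2| = 2 < 9
  z = -1: |-1| = 1 < 9
Step 2: Count = 4

4


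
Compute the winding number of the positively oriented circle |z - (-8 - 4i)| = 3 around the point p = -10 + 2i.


Step 1: Center c = (-8, -4), radius = 3
Step 2: |p - c|^2 = (-2)^2 + 6^2 = 40
Step 3: r^2 = 9
Step 4: |p-c| > r so winding number = 0

0


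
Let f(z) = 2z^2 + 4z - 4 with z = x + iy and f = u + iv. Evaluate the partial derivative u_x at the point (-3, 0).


Step 1: f(z) = 2(x+iy)^2 + 4(x+iy) - 4
Step 2: u = 2(x^2 - y^2) + 4x - 4
Step 3: u_x = 4x + 4
Step 4: At (-3, 0): u_x = -12 + 4 = -8

-8


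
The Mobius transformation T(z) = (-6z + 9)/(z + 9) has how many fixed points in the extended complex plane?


Step 1: Fixed points satisfy T(z) = z
Step 2: z^2 + 15z - 9 = 0
Step 3: Discriminant = 15^2 - 4*1*(-9) = 261
Step 4: Number of fixed points = 2

2


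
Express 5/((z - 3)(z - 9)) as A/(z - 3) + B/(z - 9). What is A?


Step 1: Multiply both sides by (z - 3) and set z = 3
Step 2: A = 5 / (3 - 9)
Step 3: A = 5 / (-6)
Step 4: A = -5/6

-5/6


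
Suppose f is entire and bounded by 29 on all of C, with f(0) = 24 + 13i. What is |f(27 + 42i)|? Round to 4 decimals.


Step 1: By Liouville's theorem, a bounded entire function is constant.
Step 2: f(z) = f(0) = 24 + 13i for all z.
Step 3: |f(w)| = |24 + 13i| = sqrt(576 + 169)
Step 4: = 27.2947

27.2947


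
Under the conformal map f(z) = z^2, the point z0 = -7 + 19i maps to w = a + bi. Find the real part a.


Step 1: z0 = -7 + 19i
Step 2: z0^2 = (-7)^2 - 19^2 - 266i
Step 3: real part = 49 - 361 = -312

-312


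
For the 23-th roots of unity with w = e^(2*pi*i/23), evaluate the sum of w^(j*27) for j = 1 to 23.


Step 1: The sum sum_{j=1}^{n} w^(k*j) equals n if n | k, else 0.
Step 2: Here n = 23, k = 27
Step 3: Does n divide k? 23 | 27 -> False
Step 4: Sum = 0

0


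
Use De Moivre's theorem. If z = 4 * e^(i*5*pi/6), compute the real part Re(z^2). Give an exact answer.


Step 1: By De Moivre's theorem, z^2 = 4^2 * e^(i*2*5*pi/6) = 16 * (cos(5*pi/3) + i*sin(5*pi/3))
Step 2: |z|^2 = 4^2 = 16
Step 3: The angle 5*pi/3 already lies in [0, 2*pi)
Step 4: cos(5*pi/3) = 1/2
Step 5: Re(z^2) = 16 * 1/2 = 8

8


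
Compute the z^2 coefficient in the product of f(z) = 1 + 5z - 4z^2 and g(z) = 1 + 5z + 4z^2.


Step 1: z^2 term in f*g comes from: (1)*(4z^2) + (5z)*(5z) + (-4z^2)*(1)
Step 2: = 4 + 25 - 4
Step 3: = 25

25


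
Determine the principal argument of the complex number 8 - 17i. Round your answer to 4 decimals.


Step 1: z = 8 - 17i
Step 2: arg(z) = atan2(-17, 8)
Step 3: arg(z) = -1.131

-1.131


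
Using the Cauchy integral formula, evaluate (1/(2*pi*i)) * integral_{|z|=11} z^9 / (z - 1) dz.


Step 1: f(z) = z^9, a = 1 is inside |z| = 11
Step 2: By Cauchy integral formula: (1/(2pi*i)) * integral = f(a)
Step 3: f(1) = 1^9 = 1

1


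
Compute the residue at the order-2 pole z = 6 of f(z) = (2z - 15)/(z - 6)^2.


Step 1: Pole of order 2 at z = 6
Step 2: Res = lim d/dz [(z - 6)^2 * f(z)] as z -> 6
Step 3: (z - 6)^2 * f(z) = 2z - 15
Step 4: d/dz[2z - 15] = 2

2


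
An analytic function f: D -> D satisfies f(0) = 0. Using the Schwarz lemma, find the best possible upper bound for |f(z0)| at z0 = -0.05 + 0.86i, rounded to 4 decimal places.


Step 1: Schwarz lemma: if f: D -> D is analytic with f(0) = 0, then |f(z)| <= |z| for all z in D, and this is sharp (f(z) = z).
Step 2: |z0|^2 = (-0.05)^2 + 0.86^2 = 0.7421
Step 3: |z0| = sqrt(0.7421) = 0.861452
Step 4: Best bound = |z0| = 0.8615

0.8615


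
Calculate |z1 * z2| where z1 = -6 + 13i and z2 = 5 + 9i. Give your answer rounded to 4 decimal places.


Step 1: |z1| = sqrt((-6)^2 + 13^2) = sqrt(205)
Step 2: |z2| = sqrt(5^2 + 9^2) = sqrt(106)
Step 3: |z1*z2| = |z1|*|z2| = sqrt(205) * sqrt(106) = sqrt(205 * 106) = sqrt(21730)
Step 4: = 147.411

147.411


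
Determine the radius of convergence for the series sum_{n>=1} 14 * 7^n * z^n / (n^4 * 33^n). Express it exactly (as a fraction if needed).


Step 1: General term a_n = 14 * 7^n / (n^4 * 33^n)
Step 2: By the root test, |a_n|^(1/n) = 14^(1/n) * 7 / (n^(4/n) * 33) -> 7/33 as n -> infinity (since 14^(1/n) -> 1 and n^(4/n) -> 1)
Step 3: R = 1/lim|a_n|^(1/n) = 33/7

33/7


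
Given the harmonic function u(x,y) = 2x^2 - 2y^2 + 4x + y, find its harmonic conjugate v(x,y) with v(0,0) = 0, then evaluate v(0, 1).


Step 1: v_x = -u_y = 4y - 1
Step 2: v_y = u_x = 4x + 4
Step 3: v = 4xy - x + 4y + C
Step 4: v(0,0) = 0 => C = 0
Step 5: v(0, 1) = 4

4


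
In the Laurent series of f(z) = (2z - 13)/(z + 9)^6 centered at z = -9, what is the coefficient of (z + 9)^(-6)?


Step 1: Write the numerator in powers of (z + 9): 2z - 13 = 2(z + 9) + (2*(-9) - 13) = 2(z + 9) - 31
Step 2: Divide by (z + 9)^6: f(z) = -31(z + 9)^(-6) + 2(z + 9)^(-5)
Step 3: This finite sum is the Laurent series of f about z = -9.
Step 4: Coefficient of (z + 9)^(-6) = 2*(-9) - 13 = -31

-31


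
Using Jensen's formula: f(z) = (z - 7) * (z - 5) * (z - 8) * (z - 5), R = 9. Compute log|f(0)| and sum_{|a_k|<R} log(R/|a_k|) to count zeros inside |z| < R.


Jensen's formula: (1/2pi)*integral log|f(Re^it)|dt = log|f(0)| + sum_{|a_k|<R} log(R/|a_k|)
Step 1: f(0) = (-7) * (-5) * (-8) * (-5) = 1400
Step 2: log|f(0)| = log|7| + log|5| + log|8| + log|5| = 7.2442
Step 3: Zeros inside |z| < 9: 7, 5, 8, 5
Step 4: Jensen sum = log(9/7) + log(9/5) + log(9/8) + log(9/5) = 1.5447
Step 5: n(R) = number of terms in the Jensen sum = count of zeros inside |z| < 9 = 4

4


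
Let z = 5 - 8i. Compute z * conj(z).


Step 1: conj(z) = 5 + 8i
Step 2: z * conj(z) = 5^2 + (-8)^2
Step 3: = 25 + 64 = 89

89


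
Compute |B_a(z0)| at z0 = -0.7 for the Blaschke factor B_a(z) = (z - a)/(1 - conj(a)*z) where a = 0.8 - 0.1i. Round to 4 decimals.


Step 1: Numerator z0 - a = -0.7 - (0.8 - 0.1i) = -1.5 + 0.1i
Step 2: Denominator 1 - conj(a)*z0 = 1 - (0.8 + 0.1i)*(-0.7) = 1.56 + 0.07i
Step 3: |z0 - a|^2 = (-1.5)^2 + 0.1^2 = 2.26; |1 - conj(a)*z0|^2 = 1.56^2 + 0.07^2 = 2.4385
Step 4: |B_a(-0.7)| = sqrt(2.26 / 2.4385) = sqrt(0.926799)
Step 5: = 0.9627

0.9627


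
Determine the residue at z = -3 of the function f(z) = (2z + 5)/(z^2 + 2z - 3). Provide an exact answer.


Step 1: Q(z) = z^2 + 2z - 3 = (z + 3)(z - 1)
Step 2: Q'(z) = 2z + 2
Step 3: Q'(-3) = -4, P(-3) = -1
Step 4: Res = P(-3)/Q'(-3) = -1/(-4) = 1/4

1/4


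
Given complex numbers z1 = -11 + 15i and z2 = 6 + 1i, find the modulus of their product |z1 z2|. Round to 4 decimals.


Step 1: |z1| = sqrt((-11)^2 + 15^2) = sqrt(346)
Step 2: |z2| = sqrt(6^2 + 1^2) = sqrt(37)
Step 3: |z1*z2| = |z1|*|z2| = sqrt(346) * sqrt(37) = sqrt(346 * 37) = sqrt(12802)
Step 4: = 113.1459

113.1459


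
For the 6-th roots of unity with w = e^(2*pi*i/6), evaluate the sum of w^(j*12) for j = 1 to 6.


Step 1: The sum sum_{j=1}^{n} w^(k*j) equals n if n | k, else 0.
Step 2: Here n = 6, k = 12
Step 3: Does n divide k? 6 | 12 -> True
Step 4: Sum = 6

6


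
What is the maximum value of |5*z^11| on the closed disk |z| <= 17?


Step 1: On |z| = 17, |f(z)| = 5 * |z|^11 = 5 * 17^11
Step 2: By maximum modulus principle, maximum is on boundary.
Step 3: Maximum = 5 * 34271896307633 = 171359481538165

171359481538165


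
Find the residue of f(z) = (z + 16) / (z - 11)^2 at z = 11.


Step 1: Pole of order 2 at z = 11
Step 2: Res = lim d/dz [(z - 11)^2 * f(z)] as z -> 11
Step 3: (z - 11)^2 * f(z) = z + 16
Step 4: d/dz[z + 16] = 1

1


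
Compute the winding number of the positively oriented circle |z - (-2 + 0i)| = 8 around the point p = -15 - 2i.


Step 1: Center c = (-2, 0), radius = 8
Step 2: |p - c|^2 = (-13)^2 + (-2)^2 = 173
Step 3: r^2 = 64
Step 4: |p-c| > r so winding number = 0

0


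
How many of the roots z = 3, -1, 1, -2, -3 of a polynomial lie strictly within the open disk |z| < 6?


Step 1: Check each root:
  z = 3: |3| = 3 < 6
  z = -1: |-1| = 1 < 6
  z = 1: |1| = 1 < 6
  z = -2: |-2| = 2 < 6
  z = -3: |-3| = 3 < 6
Step 2: Count = 5

5


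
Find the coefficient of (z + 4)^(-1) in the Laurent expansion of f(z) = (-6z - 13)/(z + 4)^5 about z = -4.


Step 1: Write the numerator in powers of (z + 4): -6z - 13 = -6(z + 4) + (-6*(-4) - 13) = -6(z + 4) + 11
Step 2: Divide by (z + 4)^5: f(z) = 11(z + 4)^(-5) - 6(z + 4)^(-4)
Step 3: This finite sum is the Laurent series of f about z = -4.
Step 4: Only the powers -5 and -4 appear, so the coefficient of (z + 4)^(-1) = 0

0


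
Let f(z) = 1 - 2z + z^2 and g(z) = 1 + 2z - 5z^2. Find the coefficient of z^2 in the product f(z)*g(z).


Step 1: z^2 term in f*g comes from: (1)*(-5z^2) + (-2z)*(2z) + (z^2)*(1)
Step 2: = -5 - 4 + 1
Step 3: = -8

-8


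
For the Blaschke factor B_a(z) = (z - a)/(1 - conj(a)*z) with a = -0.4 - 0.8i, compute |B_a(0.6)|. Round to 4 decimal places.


Step 1: Numerator z0 - a = 0.6 - (-0.4 - 0.8i) = 1 + 0.8i
Step 2: Denominator 1 - conj(a)*z0 = 1 - (-0.4 + 0.8i)*0.6 = 1.24 - 0.48i
Step 3: |z0 - a|^2 = 1^2 + 0.8^2 = 1.64; |1 - conj(a)*z0|^2 = 1.24^2 + (-0.48)^2 = 1.768
Step 4: |B_a(0.6)| = sqrt(1.64 / 1.768) = sqrt(0.927602)
Step 5: = 0.9631

0.9631


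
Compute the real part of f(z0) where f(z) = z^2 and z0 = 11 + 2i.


Step 1: z0 = 11 + 2i
Step 2: z0^2 = 11^2 - 2^2 + 44i
Step 3: real part = 121 - 4 = 117

117


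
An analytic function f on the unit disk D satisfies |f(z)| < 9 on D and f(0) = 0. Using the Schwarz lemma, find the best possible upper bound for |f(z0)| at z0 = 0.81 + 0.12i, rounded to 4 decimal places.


Step 1: g = f/9 maps D -> D with g(0) = 0, so by the Schwarz lemma |g(z)| <= |z|, i.e. |f(z)| <= 9|z|; this is sharp (f(z) = 9z).
Step 2: |z0|^2 = 0.81^2 + 0.12^2 = 0.6705
Step 3: |z0| = sqrt(0.6705) = 0.818841
Step 4: Best bound = 9 * |z0| = 9 * 0.818841 = 7.3696

7.3696


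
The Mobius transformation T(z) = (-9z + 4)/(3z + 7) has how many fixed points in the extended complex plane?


Step 1: Fixed points satisfy T(z) = z
Step 2: 3z^2 + 16z - 4 = 0
Step 3: Discriminant = 16^2 - 4*3*(-4) = 304
Step 4: Number of fixed points = 2

2


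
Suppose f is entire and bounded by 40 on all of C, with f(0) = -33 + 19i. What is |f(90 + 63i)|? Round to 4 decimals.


Step 1: By Liouville's theorem, a bounded entire function is constant.
Step 2: f(z) = f(0) = -33 + 19i for all z.
Step 3: |f(w)| = |-33 + 19i| = sqrt(1089 + 361)
Step 4: = 38.0789

38.0789


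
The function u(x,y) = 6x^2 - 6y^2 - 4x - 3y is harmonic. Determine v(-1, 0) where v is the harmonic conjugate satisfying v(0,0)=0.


Step 1: v_x = -u_y = 12y + 3
Step 2: v_y = u_x = 12x - 4
Step 3: v = 12xy + 3x - 4y + C
Step 4: v(0,0) = 0 => C = 0
Step 5: v(-1, 0) = -3

-3


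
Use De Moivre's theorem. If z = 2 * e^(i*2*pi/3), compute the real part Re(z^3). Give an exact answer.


Step 1: By De Moivre's theorem, z^3 = 2^3 * e^(i*3*2*pi/3) = 8 * (cos(2*pi) + i*sin(2*pi))
Step 2: |z|^3 = 2^3 = 8
Step 3: Reduce the angle mod 2*pi: 2*pi - 2*pi = 0
Step 4: cos(0) = 1
Step 5: Re(z^3) = 8 * 1 = 8

8


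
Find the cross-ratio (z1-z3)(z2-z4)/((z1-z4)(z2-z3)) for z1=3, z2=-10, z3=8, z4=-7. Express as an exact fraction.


Step 1: (z1-z3)(z2-z4) = (-5) * (-3) = 15
Step 2: (z1-z4)(z2-z3) = 10 * (-18) = -180
Step 3: Cross-ratio = -15/180 = -1/12

-1/12


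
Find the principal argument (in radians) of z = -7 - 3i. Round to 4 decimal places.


Step 1: z = -7 - 3i
Step 2: arg(z) = atan2(-3, -7)
Step 3: arg(z) = -2.7367

-2.7367


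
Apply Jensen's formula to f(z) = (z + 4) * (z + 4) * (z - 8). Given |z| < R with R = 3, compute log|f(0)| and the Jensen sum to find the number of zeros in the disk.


Jensen's formula: (1/2pi)*integral log|f(Re^it)|dt = log|f(0)| + sum_{|a_k|<R} log(R/|a_k|)
Step 1: f(0) = 4 * 4 * (-8) = -128
Step 2: log|f(0)| = log|-4| + log|-4| + log|8| = 4.852
Step 3: Zeros inside |z| < 3: none
Step 4: Jensen sum = (empty sum) = 0
Step 5: n(R) = number of terms in the Jensen sum = count of zeros inside |z| < 3 = 0

0


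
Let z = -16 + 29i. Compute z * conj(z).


Step 1: conj(z) = -16 - 29i
Step 2: z * conj(z) = (-16)^2 + 29^2
Step 3: = 256 + 841 = 1097

1097


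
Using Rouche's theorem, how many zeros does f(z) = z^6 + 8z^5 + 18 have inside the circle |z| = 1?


Step 1: On |z| = 1 the three terms have sizes |z^6| = 1^6 = 1, |8z^5| = 8*1^5 = 8, |18| = 18
Step 2: The dominant term is g(z) = 18; let h(z) = z^6 + 8z^5 so f = g + h
Step 3: On |z| = 1: |g| = 18 and |h| <= 1 + 8 = 9
Step 4: Since 18 > 9, |h| < |g| on |z| = 1, so by Rouche f has the same number of zeros as g inside |z| < 1
Step 5: g(z) = 18 is a nonzero constant with no zeros inside |z| < 1. Answer = 0

0


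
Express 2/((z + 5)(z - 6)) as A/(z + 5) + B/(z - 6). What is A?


Step 1: Multiply both sides by (z + 5) and set z = -5
Step 2: A = 2 / (-5 - 6)
Step 3: A = 2 / (-11)
Step 4: A = -2/11

-2/11


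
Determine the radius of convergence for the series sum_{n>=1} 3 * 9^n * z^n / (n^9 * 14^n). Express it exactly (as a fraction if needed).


Step 1: General term a_n = 3 * 9^n / (n^9 * 14^n)
Step 2: By the root test, |a_n|^(1/n) = 3^(1/n) * 9 / (n^(9/n) * 14) -> 9/14 as n -> infinity (since 3^(1/n) -> 1 and n^(9/n) -> 1)
Step 3: R = 1/lim|a_n|^(1/n) = 14/9

14/9


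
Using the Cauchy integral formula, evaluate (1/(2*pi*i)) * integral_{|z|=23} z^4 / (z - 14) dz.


Step 1: f(z) = z^4, a = 14 is inside |z| = 23
Step 2: By Cauchy integral formula: (1/(2pi*i)) * integral = f(a)
Step 3: f(14) = 14^4 = 38416

38416


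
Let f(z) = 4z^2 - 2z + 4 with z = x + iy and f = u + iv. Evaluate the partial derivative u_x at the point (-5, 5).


Step 1: f(z) = 4(x+iy)^2 - 2(x+iy) + 4
Step 2: u = 4(x^2 - y^2) - 2x + 4
Step 3: u_x = 8x - 2
Step 4: At (-5, 5): u_x = -40 - 2 = -42

-42


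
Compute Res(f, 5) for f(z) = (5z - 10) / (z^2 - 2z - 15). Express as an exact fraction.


Step 1: Q(z) = z^2 - 2z - 15 = (z - 5)(z + 3)
Step 2: Q'(z) = 2z - 2
Step 3: Q'(5) = 8, P(5) = 15
Step 4: Res = P(5)/Q'(5) = 15/8 = 15/8

15/8


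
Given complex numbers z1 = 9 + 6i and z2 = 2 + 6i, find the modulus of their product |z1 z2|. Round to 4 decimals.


Step 1: |z1| = sqrt(9^2 + 6^2) = sqrt(117)
Step 2: |z2| = sqrt(2^2 + 6^2) = sqrt(40)
Step 3: |z1*z2| = |z1|*|z2| = sqrt(117) * sqrt(40) = sqrt(117 * 40) = sqrt(4680)
Step 4: = 68.4105

68.4105


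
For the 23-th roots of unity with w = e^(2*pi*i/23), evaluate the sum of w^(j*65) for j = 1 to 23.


Step 1: The sum sum_{j=1}^{n} w^(k*j) equals n if n | k, else 0.
Step 2: Here n = 23, k = 65
Step 3: Does n divide k? 23 | 65 -> False
Step 4: Sum = 0

0


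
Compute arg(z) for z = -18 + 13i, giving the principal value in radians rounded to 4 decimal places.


Step 1: z = -18 + 13i
Step 2: arg(z) = atan2(13, -18)
Step 3: arg(z) = 2.5161

2.5161


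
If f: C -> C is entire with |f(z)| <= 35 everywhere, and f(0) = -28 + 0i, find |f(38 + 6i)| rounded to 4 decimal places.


Step 1: By Liouville's theorem, a bounded entire function is constant.
Step 2: f(z) = f(0) = -28 + 0i for all z.
Step 3: |f(w)| = |-28 + 0i| = sqrt(784 + 0)
Step 4: = 28.0

28.0


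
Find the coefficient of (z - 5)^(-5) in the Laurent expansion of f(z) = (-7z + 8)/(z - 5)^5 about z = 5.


Step 1: Write the numerator in powers of (z - 5): -7z + 8 = -7(z - 5) + (-7*5 + 8) = -7(z - 5) - 27
Step 2: Divide by (z - 5)^5: f(z) = -27(z - 5)^(-5) - 7(z - 5)^(-4)
Step 3: This finite sum is the Laurent series of f about z = 5.
Step 4: Coefficient of (z - 5)^(-5) = -7*5 + 8 = -27

-27


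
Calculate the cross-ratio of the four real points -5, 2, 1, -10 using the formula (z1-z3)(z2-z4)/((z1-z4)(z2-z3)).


Step 1: (z1-z3)(z2-z4) = (-6) * 12 = -72
Step 2: (z1-z4)(z2-z3) = 5 * 1 = 5
Step 3: Cross-ratio = -72/5 = -72/5

-72/5


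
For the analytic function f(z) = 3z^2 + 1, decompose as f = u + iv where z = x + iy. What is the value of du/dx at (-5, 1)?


Step 1: f(z) = 3(x+iy)^2 + 1
Step 2: u = 3(x^2 - y^2) + 1
Step 3: u_x = 6x + 0
Step 4: At (-5, 1): u_x = -30 + 0 = -30

-30


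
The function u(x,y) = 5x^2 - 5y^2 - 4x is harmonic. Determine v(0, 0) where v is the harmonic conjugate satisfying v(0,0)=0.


Step 1: v_x = -u_y = 10y + 0
Step 2: v_y = u_x = 10x - 4
Step 3: v = 10xy - 4y + C
Step 4: v(0,0) = 0 => C = 0
Step 5: v(0, 0) = 0

0


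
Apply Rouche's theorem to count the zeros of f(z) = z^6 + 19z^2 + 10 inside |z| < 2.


Step 1: On |z| = 2 the three terms have sizes |z^6| = 2^6 = 64, |19z^2| = 19*2^2 = 76, |10| = 10
Step 2: The dominant term is g(z) = 19z^2; let h(z) = z^6 + 10 so f = g + h
Step 3: On |z| = 2: |g| = 76 and |h| <= 64 + 10 = 74
Step 4: Since 76 > 74, |h| < |g| on |z| = 2, so by Rouche f has the same number of zeros as g inside |z| < 2
Step 5: g(z) = 19z^2 has 2 zeros (at the origin, multiplicity 2) inside |z| < 2. Answer = 2

2


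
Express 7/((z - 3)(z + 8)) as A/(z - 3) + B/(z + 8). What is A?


Step 1: Multiply both sides by (z - 3) and set z = 3
Step 2: A = 7 / (3 + 8)
Step 3: A = 7 / 11
Step 4: A = 7/11

7/11


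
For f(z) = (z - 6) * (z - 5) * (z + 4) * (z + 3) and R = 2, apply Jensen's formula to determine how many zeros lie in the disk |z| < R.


Jensen's formula: (1/2pi)*integral log|f(Re^it)|dt = log|f(0)| + sum_{|a_k|<R} log(R/|a_k|)
Step 1: f(0) = (-6) * (-5) * 4 * 3 = 360
Step 2: log|f(0)| = log|6| + log|5| + log|-4| + log|-3| = 5.8861
Step 3: Zeros inside |z| < 2: none
Step 4: Jensen sum = (empty sum) = 0
Step 5: n(R) = number of terms in the Jensen sum = count of zeros inside |z| < 2 = 0

0


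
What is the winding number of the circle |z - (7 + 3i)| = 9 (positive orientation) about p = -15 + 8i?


Step 1: Center c = (7, 3), radius = 9
Step 2: |p - c|^2 = (-22)^2 + 5^2 = 509
Step 3: r^2 = 81
Step 4: |p-c| > r so winding number = 0

0


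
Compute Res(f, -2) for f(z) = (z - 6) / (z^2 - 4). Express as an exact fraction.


Step 1: Q(z) = z^2 - 4 = (z + 2)(z - 2)
Step 2: Q'(z) = 2z
Step 3: Q'(-2) = -4, P(-2) = -8
Step 4: Res = P(-2)/Q'(-2) = -8/(-4) = 2

2


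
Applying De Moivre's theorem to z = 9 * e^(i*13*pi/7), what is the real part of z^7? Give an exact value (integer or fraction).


Step 1: By De Moivre's theorem, z^7 = 9^7 * e^(i*7*13*pi/7) = 4782969 * (cos(13*pi) + i*sin(13*pi))
Step 2: |z|^7 = 9^7 = 4782969
Step 3: Reduce the angle mod 2*pi: 13*pi - 12*pi = pi
Step 4: cos(pi) = -1
Step 5: Re(z^7) = 4782969 * (-1) = -4782969

-4782969


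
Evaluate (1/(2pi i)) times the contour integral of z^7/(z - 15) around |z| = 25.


Step 1: f(z) = z^7, a = 15 is inside |z| = 25
Step 2: By Cauchy integral formula: (1/(2pi*i)) * integral = f(a)
Step 3: f(15) = 15^7 = 170859375

170859375


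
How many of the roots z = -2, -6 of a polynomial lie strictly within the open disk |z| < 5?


Step 1: Check each root:
  z = -2: |-2| = 2 < 5
  z = -6: |-6| = 6 >= 5
Step 2: Count = 1

1


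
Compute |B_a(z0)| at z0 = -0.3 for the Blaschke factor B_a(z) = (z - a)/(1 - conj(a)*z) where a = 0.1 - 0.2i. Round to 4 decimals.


Step 1: Numerator z0 - a = -0.3 - (0.1 - 0.2i) = -0.4 + 0.2i
Step 2: Denominator 1 - conj(a)*z0 = 1 - (0.1 + 0.2i)*(-0.3) = 1.03 + 0.06i
Step 3: |z0 - a|^2 = (-0.4)^2 + 0.2^2 = 0.2; |1 - conj(a)*z0|^2 = 1.03^2 + 0.06^2 = 1.0645
Step 4: |B_a(-0.3)| = sqrt(0.2 / 1.0645) = sqrt(0.187882)
Step 5: = 0.4335

0.4335


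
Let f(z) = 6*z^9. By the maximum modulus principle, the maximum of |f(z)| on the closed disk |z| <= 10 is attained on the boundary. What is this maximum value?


Step 1: On |z| = 10, |f(z)| = 6 * |z|^9 = 6 * 10^9
Step 2: By maximum modulus principle, maximum is on boundary.
Step 3: Maximum = 6 * 1000000000 = 6000000000

6000000000


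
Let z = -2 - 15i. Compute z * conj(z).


Step 1: conj(z) = -2 + 15i
Step 2: z * conj(z) = (-2)^2 + (-15)^2
Step 3: = 4 + 225 = 229

229


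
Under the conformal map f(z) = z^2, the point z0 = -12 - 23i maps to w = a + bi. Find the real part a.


Step 1: z0 = -12 - 23i
Step 2: z0^2 = (-12)^2 - (-23)^2 + 552i
Step 3: real part = 144 - 529 = -385

-385


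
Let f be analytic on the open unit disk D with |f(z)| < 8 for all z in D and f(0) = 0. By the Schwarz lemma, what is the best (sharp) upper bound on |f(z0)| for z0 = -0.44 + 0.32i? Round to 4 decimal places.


Step 1: g = f/8 maps D -> D with g(0) = 0, so by the Schwarz lemma |g(z)| <= |z|, i.e. |f(z)| <= 8|z|; this is sharp (f(z) = 8z).
Step 2: |z0|^2 = (-0.44)^2 + 0.32^2 = 0.296
Step 3: |z0| = sqrt(0.296) = 0.544059
Step 4: Best bound = 8 * |z0| = 8 * 0.544059 = 4.3525

4.3525


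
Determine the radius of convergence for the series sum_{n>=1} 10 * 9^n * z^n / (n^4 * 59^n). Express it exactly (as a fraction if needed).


Step 1: General term a_n = 10 * 9^n / (n^4 * 59^n)
Step 2: By the root test, |a_n|^(1/n) = 10^(1/n) * 9 / (n^(4/n) * 59) -> 9/59 as n -> infinity (since 10^(1/n) -> 1 and n^(4/n) -> 1)
Step 3: R = 1/lim|a_n|^(1/n) = 59/9

59/9


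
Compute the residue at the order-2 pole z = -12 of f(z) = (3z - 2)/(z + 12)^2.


Step 1: Pole of order 2 at z = -12
Step 2: Res = lim d/dz [(z + 12)^2 * f(z)] as z -> -12
Step 3: (z + 12)^2 * f(z) = 3z - 2
Step 4: d/dz[3z - 2] = 3

3


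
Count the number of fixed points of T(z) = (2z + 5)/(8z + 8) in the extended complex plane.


Step 1: Fixed points satisfy T(z) = z
Step 2: 8z^2 + 6z - 5 = 0
Step 3: Discriminant = 6^2 - 4*8*(-5) = 196
Step 4: Number of fixed points = 2

2


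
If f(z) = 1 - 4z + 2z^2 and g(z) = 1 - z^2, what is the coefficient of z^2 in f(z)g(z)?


Step 1: z^2 term in f*g comes from: (1)*(-z^2) + (-4z)*(0) + (2z^2)*(1)
Step 2: = -1 + 0 + 2
Step 3: = 1

1


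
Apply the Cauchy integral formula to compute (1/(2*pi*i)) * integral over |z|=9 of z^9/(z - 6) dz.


Step 1: f(z) = z^9, a = 6 is inside |z| = 9
Step 2: By Cauchy integral formula: (1/(2pi*i)) * integral = f(a)
Step 3: f(6) = 6^9 = 10077696

10077696


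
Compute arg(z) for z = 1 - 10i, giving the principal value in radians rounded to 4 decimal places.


Step 1: z = 1 - 10i
Step 2: arg(z) = atan2(-10, 1)
Step 3: arg(z) = -1.4711

-1.4711


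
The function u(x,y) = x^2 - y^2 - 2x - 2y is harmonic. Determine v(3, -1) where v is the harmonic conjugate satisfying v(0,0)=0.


Step 1: v_x = -u_y = 2y + 2
Step 2: v_y = u_x = 2x - 2
Step 3: v = 2xy + 2x - 2y + C
Step 4: v(0,0) = 0 => C = 0
Step 5: v(3, -1) = 2

2


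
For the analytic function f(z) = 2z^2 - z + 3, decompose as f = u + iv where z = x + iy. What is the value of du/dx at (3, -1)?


Step 1: f(z) = 2(x+iy)^2 - (x+iy) + 3
Step 2: u = 2(x^2 - y^2) - x + 3
Step 3: u_x = 4x - 1
Step 4: At (3, -1): u_x = 12 - 1 = 11

11


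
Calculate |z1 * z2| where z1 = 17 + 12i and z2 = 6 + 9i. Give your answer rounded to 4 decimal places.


Step 1: |z1| = sqrt(17^2 + 12^2) = sqrt(433)
Step 2: |z2| = sqrt(6^2 + 9^2) = sqrt(117)
Step 3: |z1*z2| = |z1|*|z2| = sqrt(433) * sqrt(117) = sqrt(433 * 117) = sqrt(50661)
Step 4: = 225.08

225.08


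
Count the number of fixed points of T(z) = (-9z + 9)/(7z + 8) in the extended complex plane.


Step 1: Fixed points satisfy T(z) = z
Step 2: 7z^2 + 17z - 9 = 0
Step 3: Discriminant = 17^2 - 4*7*(-9) = 541
Step 4: Number of fixed points = 2

2


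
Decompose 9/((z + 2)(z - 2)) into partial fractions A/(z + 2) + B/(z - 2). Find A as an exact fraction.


Step 1: Multiply both sides by (z + 2) and set z = -2
Step 2: A = 9 / (-2 - 2)
Step 3: A = 9 / (-4)
Step 4: A = -9/4

-9/4


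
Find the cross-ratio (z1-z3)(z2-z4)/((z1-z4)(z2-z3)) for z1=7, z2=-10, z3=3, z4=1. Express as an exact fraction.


Step 1: (z1-z3)(z2-z4) = 4 * (-11) = -44
Step 2: (z1-z4)(z2-z3) = 6 * (-13) = -78
Step 3: Cross-ratio = 44/78 = 22/39

22/39


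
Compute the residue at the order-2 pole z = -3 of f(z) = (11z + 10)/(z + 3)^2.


Step 1: Pole of order 2 at z = -3
Step 2: Res = lim d/dz [(z + 3)^2 * f(z)] as z -> -3
Step 3: (z + 3)^2 * f(z) = 11z + 10
Step 4: d/dz[11z + 10] = 11

11


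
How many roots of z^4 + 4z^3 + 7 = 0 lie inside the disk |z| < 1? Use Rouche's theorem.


Step 1: On |z| = 1 the three terms have sizes |z^4| = 1^4 = 1, |4z^3| = 4*1^3 = 4, |7| = 7
Step 2: The dominant term is g(z) = 7; let h(z) = z^4 + 4z^3 so f = g + h
Step 3: On |z| = 1: |g| = 7 and |h| <= 1 + 4 = 5
Step 4: Since 7 > 5, |h| < |g| on |z| = 1, so by Rouche f has the same number of zeros as g inside |z| < 1
Step 5: g(z) = 7 is a nonzero constant with no zeros inside |z| < 1. Answer = 0

0


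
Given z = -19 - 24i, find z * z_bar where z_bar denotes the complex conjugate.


Step 1: conj(z) = -19 + 24i
Step 2: z * conj(z) = (-19)^2 + (-24)^2
Step 3: = 361 + 576 = 937

937


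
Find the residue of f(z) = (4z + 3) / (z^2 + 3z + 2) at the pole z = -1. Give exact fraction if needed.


Step 1: Q(z) = z^2 + 3z + 2 = (z + 1)(z + 2)
Step 2: Q'(z) = 2z + 3
Step 3: Q'(-1) = 1, P(-1) = -1
Step 4: Res = P(-1)/Q'(-1) = -1/1 = -1

-1


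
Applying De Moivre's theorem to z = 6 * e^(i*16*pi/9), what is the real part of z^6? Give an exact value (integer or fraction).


Step 1: By De Moivre's theorem, z^6 = 6^6 * e^(i*6*16*pi/9) = 46656 * (cos(32*pi/3) + i*sin(32*pi/3))
Step 2: |z|^6 = 6^6 = 46656
Step 3: Reduce the angle mod 2*pi: 32*pi/3 - 10*pi = 2*pi/3
Step 4: cos(2*pi/3) = -1/2
Step 5: Re(z^6) = 46656 * (-1/2) = -23328

-23328


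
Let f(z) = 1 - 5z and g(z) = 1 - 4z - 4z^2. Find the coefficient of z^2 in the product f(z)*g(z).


Step 1: z^2 term in f*g comes from: (1)*(-4z^2) + (-5z)*(-4z) + (0)*(1)
Step 2: = -4 + 20 + 0
Step 3: = 16

16


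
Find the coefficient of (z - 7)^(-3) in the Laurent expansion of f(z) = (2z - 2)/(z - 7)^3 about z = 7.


Step 1: Write the numerator in powers of (z - 7): 2z - 2 = 2(z - 7) + (2*7 - 2) = 2(z - 7) + 12
Step 2: Divide by (z - 7)^3: f(z) = 12(z - 7)^(-3) + 2(z - 7)^(-2)
Step 3: This finite sum is the Laurent series of f about z = 7.
Step 4: Coefficient of (z - 7)^(-3) = 2*7 - 2 = 12

12


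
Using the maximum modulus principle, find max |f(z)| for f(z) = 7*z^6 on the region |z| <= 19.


Step 1: On |z| = 19, |f(z)| = 7 * |z|^6 = 7 * 19^6
Step 2: By maximum modulus principle, maximum is on boundary.
Step 3: Maximum = 7 * 47045881 = 329321167

329321167


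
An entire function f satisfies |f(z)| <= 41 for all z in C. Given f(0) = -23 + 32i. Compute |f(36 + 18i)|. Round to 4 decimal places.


Step 1: By Liouville's theorem, a bounded entire function is constant.
Step 2: f(z) = f(0) = -23 + 32i for all z.
Step 3: |f(w)| = |-23 + 32i| = sqrt(529 + 1024)
Step 4: = 39.4081

39.4081


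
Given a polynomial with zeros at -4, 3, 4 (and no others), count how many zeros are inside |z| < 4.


Step 1: Check each root:
  z = -4: |-4| = 4 >= 4
  z = 3: |3| = 3 < 4
  z = 4: |4| = 4 >= 4
Step 2: Count = 1

1


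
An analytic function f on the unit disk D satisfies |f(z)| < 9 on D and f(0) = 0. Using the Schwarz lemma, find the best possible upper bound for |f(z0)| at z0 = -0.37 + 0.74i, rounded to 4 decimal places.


Step 1: g = f/9 maps D -> D with g(0) = 0, so by the Schwarz lemma |g(z)| <= |z|, i.e. |f(z)| <= 9|z|; this is sharp (f(z) = 9z).
Step 2: |z0|^2 = (-0.37)^2 + 0.74^2 = 0.6845
Step 3: |z0| = sqrt(0.6845) = 0.827345
Step 4: Best bound = 9 * |z0| = 9 * 0.827345 = 7.4461

7.4461


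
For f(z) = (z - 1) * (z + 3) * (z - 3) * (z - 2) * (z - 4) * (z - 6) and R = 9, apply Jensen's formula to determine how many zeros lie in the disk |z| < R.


Jensen's formula: (1/2pi)*integral log|f(Re^it)|dt = log|f(0)| + sum_{|a_k|<R} log(R/|a_k|)
Step 1: f(0) = (-1) * 3 * (-3) * (-2) * (-4) * (-6) = -432
Step 2: log|f(0)| = log|1| + log|-3| + log|3| + log|2| + log|4| + log|6| = 6.0684
Step 3: Zeros inside |z| < 9: 1, -3, 3, 2, 4, 6
Step 4: Jensen sum = log(9/1) + log(9/3) + log(9/3) + log(9/2) + log(9/4) + log(9/6) = 7.1149
Step 5: n(R) = number of terms in the Jensen sum = count of zeros inside |z| < 9 = 6

6


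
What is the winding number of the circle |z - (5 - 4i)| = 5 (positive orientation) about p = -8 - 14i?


Step 1: Center c = (5, -4), radius = 5
Step 2: |p - c|^2 = (-13)^2 + (-10)^2 = 269
Step 3: r^2 = 25
Step 4: |p-c| > r so winding number = 0

0


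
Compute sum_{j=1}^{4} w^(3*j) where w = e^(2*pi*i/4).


Step 1: The sum sum_{j=1}^{n} w^(k*j) equals n if n | k, else 0.
Step 2: Here n = 4, k = 3
Step 3: Does n divide k? 4 | 3 -> False
Step 4: Sum = 0

0


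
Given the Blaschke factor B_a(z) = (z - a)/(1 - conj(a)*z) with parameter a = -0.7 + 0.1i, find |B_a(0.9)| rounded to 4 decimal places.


Step 1: Numerator z0 - a = 0.9 - (-0.7 + 0.1i) = 1.6 - 0.1i
Step 2: Denominator 1 - conj(a)*z0 = 1 - (-0.7 - 0.1i)*0.9 = 1.63 + 0.09i
Step 3: |z0 - a|^2 = 1.6^2 + (-0.1)^2 = 2.57; |1 - conj(a)*z0|^2 = 1.63^2 + 0.09^2 = 2.665
Step 4: |B_a(0.9)| = sqrt(2.57 / 2.665) = sqrt(0.964353)
Step 5: = 0.982

0.982


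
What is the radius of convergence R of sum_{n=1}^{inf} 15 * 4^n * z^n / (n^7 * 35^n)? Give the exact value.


Step 1: General term a_n = 15 * 4^n / (n^7 * 35^n)
Step 2: By the root test, |a_n|^(1/n) = 15^(1/n) * 4 / (n^(7/n) * 35) -> 4/35 as n -> infinity (since 15^(1/n) -> 1 and n^(7/n) -> 1)
Step 3: R = 1/lim|a_n|^(1/n) = 35/4

35/4


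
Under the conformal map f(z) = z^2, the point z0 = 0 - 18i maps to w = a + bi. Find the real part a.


Step 1: z0 = 0 - 18i
Step 2: z0^2 = 0^2 - (-18)^2 + 0i
Step 3: real part = 0 - 324 = -324

-324


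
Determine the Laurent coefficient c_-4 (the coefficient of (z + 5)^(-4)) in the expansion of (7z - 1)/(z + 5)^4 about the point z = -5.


Step 1: Write the numerator in powers of (z + 5): 7z - 1 = 7(z + 5) + (7*(-5) - 1) = 7(z + 5) - 36
Step 2: Divide by (z + 5)^4: f(z) = -36(z + 5)^(-4) + 7(z + 5)^(-3)
Step 3: This finite sum is the Laurent series of f about z = -5.
Step 4: Coefficient of (z + 5)^(-4) = 7*(-5) - 1 = -36

-36


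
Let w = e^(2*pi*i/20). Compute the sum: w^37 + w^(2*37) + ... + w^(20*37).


Step 1: The sum sum_{j=1}^{n} w^(k*j) equals n if n | k, else 0.
Step 2: Here n = 20, k = 37
Step 3: Does n divide k? 20 | 37 -> False
Step 4: Sum = 0

0


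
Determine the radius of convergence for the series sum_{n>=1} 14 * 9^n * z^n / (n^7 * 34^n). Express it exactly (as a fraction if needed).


Step 1: General term a_n = 14 * 9^n / (n^7 * 34^n)
Step 2: By the root test, |a_n|^(1/n) = 14^(1/n) * 9 / (n^(7/n) * 34) -> 9/34 as n -> infinity (since 14^(1/n) -> 1 and n^(7/n) -> 1)
Step 3: R = 1/lim|a_n|^(1/n) = 34/9

34/9


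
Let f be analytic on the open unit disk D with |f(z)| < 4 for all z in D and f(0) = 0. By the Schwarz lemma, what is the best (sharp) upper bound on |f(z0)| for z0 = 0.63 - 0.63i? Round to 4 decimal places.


Step 1: g = f/4 maps D -> D with g(0) = 0, so by the Schwarz lemma |g(z)| <= |z|, i.e. |f(z)| <= 4|z|; this is sharp (f(z) = 4z).
Step 2: |z0|^2 = 0.63^2 + (-0.63)^2 = 0.7938
Step 3: |z0| = sqrt(0.7938) = 0.890955
Step 4: Best bound = 4 * |z0| = 4 * 0.890955 = 3.5638

3.5638


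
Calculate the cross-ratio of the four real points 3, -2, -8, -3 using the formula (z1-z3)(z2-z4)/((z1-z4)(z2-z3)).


Step 1: (z1-z3)(z2-z4) = 11 * 1 = 11
Step 2: (z1-z4)(z2-z3) = 6 * 6 = 36
Step 3: Cross-ratio = 11/36 = 11/36

11/36


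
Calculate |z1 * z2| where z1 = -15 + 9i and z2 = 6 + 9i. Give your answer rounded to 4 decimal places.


Step 1: |z1| = sqrt((-15)^2 + 9^2) = sqrt(306)
Step 2: |z2| = sqrt(6^2 + 9^2) = sqrt(117)
Step 3: |z1*z2| = |z1|*|z2| = sqrt(306) * sqrt(117) = sqrt(306 * 117) = sqrt(35802)
Step 4: = 189.2142

189.2142


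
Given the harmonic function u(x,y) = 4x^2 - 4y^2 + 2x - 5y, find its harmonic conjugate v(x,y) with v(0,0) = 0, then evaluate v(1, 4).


Step 1: v_x = -u_y = 8y + 5
Step 2: v_y = u_x = 8x + 2
Step 3: v = 8xy + 5x + 2y + C
Step 4: v(0,0) = 0 => C = 0
Step 5: v(1, 4) = 45

45


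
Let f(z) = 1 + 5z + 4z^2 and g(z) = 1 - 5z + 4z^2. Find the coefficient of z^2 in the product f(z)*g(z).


Step 1: z^2 term in f*g comes from: (1)*(4z^2) + (5z)*(-5z) + (4z^2)*(1)
Step 2: = 4 - 25 + 4
Step 3: = -17

-17


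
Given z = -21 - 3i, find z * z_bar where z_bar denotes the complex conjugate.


Step 1: conj(z) = -21 + 3i
Step 2: z * conj(z) = (-21)^2 + (-3)^2
Step 3: = 441 + 9 = 450

450


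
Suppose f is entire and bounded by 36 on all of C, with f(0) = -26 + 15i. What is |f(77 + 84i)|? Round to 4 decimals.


Step 1: By Liouville's theorem, a bounded entire function is constant.
Step 2: f(z) = f(0) = -26 + 15i for all z.
Step 3: |f(w)| = |-26 + 15i| = sqrt(676 + 225)
Step 4: = 30.0167

30.0167


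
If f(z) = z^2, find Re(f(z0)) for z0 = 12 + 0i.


Step 1: z0 = 12 + 0i
Step 2: z0^2 = 12^2 - 0^2 + 0i
Step 3: real part = 144 - 0 = 144

144


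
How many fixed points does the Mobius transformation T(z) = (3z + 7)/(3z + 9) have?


Step 1: Fixed points satisfy T(z) = z
Step 2: 3z^2 + 6z - 7 = 0
Step 3: Discriminant = 6^2 - 4*3*(-7) = 120
Step 4: Number of fixed points = 2

2


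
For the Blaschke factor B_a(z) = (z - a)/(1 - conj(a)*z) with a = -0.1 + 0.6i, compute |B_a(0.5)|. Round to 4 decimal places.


Step 1: Numerator z0 - a = 0.5 - (-0.1 + 0.6i) = 0.6 - 0.6i
Step 2: Denominator 1 - conj(a)*z0 = 1 - (-0.1 - 0.6i)*0.5 = 1.05 + 0.3i
Step 3: |z0 - a|^2 = 0.6^2 + (-0.6)^2 = 0.72; |1 - conj(a)*z0|^2 = 1.05^2 + 0.3^2 = 1.1925
Step 4: |B_a(0.5)| = sqrt(0.72 / 1.1925) = sqrt(0.603774)
Step 5: = 0.777

0.777


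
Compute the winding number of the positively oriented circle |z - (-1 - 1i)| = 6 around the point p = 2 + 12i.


Step 1: Center c = (-1, -1), radius = 6
Step 2: |p - c|^2 = 3^2 + 13^2 = 178
Step 3: r^2 = 36
Step 4: |p-c| > r so winding number = 0

0


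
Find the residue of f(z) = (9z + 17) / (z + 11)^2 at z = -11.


Step 1: Pole of order 2 at z = -11
Step 2: Res = lim d/dz [(z + 11)^2 * f(z)] as z -> -11
Step 3: (z + 11)^2 * f(z) = 9z + 17
Step 4: d/dz[9z + 17] = 9

9


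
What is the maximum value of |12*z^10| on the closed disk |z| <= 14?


Step 1: On |z| = 14, |f(z)| = 12 * |z|^10 = 12 * 14^10
Step 2: By maximum modulus principle, maximum is on boundary.
Step 3: Maximum = 12 * 289254654976 = 3471055859712

3471055859712


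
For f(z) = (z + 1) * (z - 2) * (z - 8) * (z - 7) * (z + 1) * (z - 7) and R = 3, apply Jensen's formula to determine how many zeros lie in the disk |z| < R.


Jensen's formula: (1/2pi)*integral log|f(Re^it)|dt = log|f(0)| + sum_{|a_k|<R} log(R/|a_k|)
Step 1: f(0) = 1 * (-2) * (-8) * (-7) * 1 * (-7) = 784
Step 2: log|f(0)| = log|-1| + log|2| + log|8| + log|7| + log|-1| + log|7| = 6.6644
Step 3: Zeros inside |z| < 3: -1, 2, -1
Step 4: Jensen sum = log(3/1) + log(3/2) + log(3/1) = 2.6027
Step 5: n(R) = number of terms in the Jensen sum = count of zeros inside |z| < 3 = 3

3


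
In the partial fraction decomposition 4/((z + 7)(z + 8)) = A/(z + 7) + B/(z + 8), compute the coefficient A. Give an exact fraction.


Step 1: Multiply both sides by (z + 7) and set z = -7
Step 2: A = 4 / (-7 + 8)
Step 3: A = 4 / 1
Step 4: A = 4

4


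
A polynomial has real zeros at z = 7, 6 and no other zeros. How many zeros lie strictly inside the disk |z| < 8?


Step 1: Check each root:
  z = 7: |7| = 7 < 8
  z = 6: |6| = 6 < 8
Step 2: Count = 2

2


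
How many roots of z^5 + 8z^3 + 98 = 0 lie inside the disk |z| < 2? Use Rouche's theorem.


Step 1: On |z| = 2 the three terms have sizes |z^5| = 2^5 = 32, |8z^3| = 8*2^3 = 64, |98| = 98
Step 2: The dominant term is g(z) = 98; let h(z) = z^5 + 8z^3 so f = g + h
Step 3: On |z| = 2: |g| = 98 and |h| <= 32 + 64 = 96
Step 4: Since 98 > 96, |h| < |g| on |z| = 2, so by Rouche f has the same number of zeros as g inside |z| < 2
Step 5: g(z) = 98 is a nonzero constant with no zeros inside |z| < 2. Answer = 0

0


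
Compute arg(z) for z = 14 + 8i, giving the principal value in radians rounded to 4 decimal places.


Step 1: z = 14 + 8i
Step 2: arg(z) = atan2(8, 14)
Step 3: arg(z) = 0.5191

0.5191


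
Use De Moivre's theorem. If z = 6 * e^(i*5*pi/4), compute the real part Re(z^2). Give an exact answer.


Step 1: By De Moivre's theorem, z^2 = 6^2 * e^(i*2*5*pi/4) = 36 * (cos(5*pi/2) + i*sin(5*pi/2))
Step 2: |z|^2 = 6^2 = 36
Step 3: Reduce the angle mod 2*pi: 5*pi/2 - 2*pi = pi/2
Step 4: cos(pi/2) = 0
Step 5: Re(z^2) = 36 * 0 = 0

0


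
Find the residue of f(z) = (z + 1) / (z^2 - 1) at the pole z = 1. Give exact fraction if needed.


Step 1: Q(z) = z^2 - 1 = (z - 1)(z + 1)
Step 2: Q'(z) = 2z
Step 3: Q'(1) = 2, P(1) = 2
Step 4: Res = P(1)/Q'(1) = 2/2 = 1

1


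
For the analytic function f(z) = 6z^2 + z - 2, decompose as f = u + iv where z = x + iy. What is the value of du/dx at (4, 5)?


Step 1: f(z) = 6(x+iy)^2 + (x+iy) - 2
Step 2: u = 6(x^2 - y^2) + x - 2
Step 3: u_x = 12x + 1
Step 4: At (4, 5): u_x = 48 + 1 = 49

49


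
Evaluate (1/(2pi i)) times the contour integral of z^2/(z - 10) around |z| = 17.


Step 1: f(z) = z^2, a = 10 is inside |z| = 17
Step 2: By Cauchy integral formula: (1/(2pi*i)) * integral = f(a)
Step 3: f(10) = 10^2 = 100

100


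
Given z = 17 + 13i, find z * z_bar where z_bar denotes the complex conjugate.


Step 1: conj(z) = 17 - 13i
Step 2: z * conj(z) = 17^2 + 13^2
Step 3: = 289 + 169 = 458

458


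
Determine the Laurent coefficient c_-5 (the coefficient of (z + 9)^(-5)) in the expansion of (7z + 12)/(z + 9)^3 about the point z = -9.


Step 1: Write the numerator in powers of (z + 9): 7z + 12 = 7(z + 9) + (7*(-9) + 12) = 7(z + 9) - 51
Step 2: Divide by (z + 9)^3: f(z) = -51(z + 9)^(-3) + 7(z + 9)^(-2)
Step 3: This finite sum is the Laurent series of f about z = -9.
Step 4: Only the powers -3 and -2 appear, so the coefficient of (z + 9)^(-5) = 0

0


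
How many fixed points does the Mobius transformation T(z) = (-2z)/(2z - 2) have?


Step 1: Fixed points satisfy T(z) = z
Step 2: 2z^2 = 0
Step 3: Discriminant = 0^2 - 4*2*0 = 0
Step 4: Number of fixed points = 1

1


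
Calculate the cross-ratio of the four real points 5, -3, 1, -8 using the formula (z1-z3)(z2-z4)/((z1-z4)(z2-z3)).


Step 1: (z1-z3)(z2-z4) = 4 * 5 = 20
Step 2: (z1-z4)(z2-z3) = 13 * (-4) = -52
Step 3: Cross-ratio = -20/52 = -5/13

-5/13


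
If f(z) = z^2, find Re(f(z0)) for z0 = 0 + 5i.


Step 1: z0 = 0 + 5i
Step 2: z0^2 = 0^2 - 5^2 + 0i
Step 3: real part = 0 - 25 = -25

-25


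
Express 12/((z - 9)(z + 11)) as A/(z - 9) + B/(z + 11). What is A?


Step 1: Multiply both sides by (z - 9) and set z = 9
Step 2: A = 12 / (9 + 11)
Step 3: A = 12 / 20
Step 4: A = 3/5

3/5


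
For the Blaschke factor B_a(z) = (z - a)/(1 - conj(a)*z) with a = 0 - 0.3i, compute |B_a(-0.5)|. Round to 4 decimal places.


Step 1: Numerator z0 - a = -0.5 - (0 - 0.3i) = -0.5 + 0.3i
Step 2: Denominator 1 - conj(a)*z0 = 1 - (0 + 0.3i)*(-0.5) = 1 + 0.15i
Step 3: |z0 - a|^2 = (-0.5)^2 + 0.3^2 = 0.34; |1 - conj(a)*z0|^2 = 1^2 + 0.15^2 = 1.0225
Step 4: |B_a(-0.5)| = sqrt(0.34 / 1.0225) = sqrt(0.332518)
Step 5: = 0.5766

0.5766


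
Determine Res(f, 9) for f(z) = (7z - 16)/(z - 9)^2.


Step 1: Pole of order 2 at z = 9
Step 2: Res = lim d/dz [(z - 9)^2 * f(z)] as z -> 9
Step 3: (z - 9)^2 * f(z) = 7z - 16
Step 4: d/dz[7z - 16] = 7

7
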